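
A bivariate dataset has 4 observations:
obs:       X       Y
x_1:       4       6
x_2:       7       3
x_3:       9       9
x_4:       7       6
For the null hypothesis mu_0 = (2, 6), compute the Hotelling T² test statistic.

Step 1 — sample mean vector:
  mean(X) = (4 + 7 + 9 + 7) / 4 = 27/4 = 6.75
  mean(Y) = (6 + 3 + 9 + 6) / 4 = 24/4 = 6
  x̄ = (6.75, 6),  deviation x̄ - mu_0 = (6.75, 6) - (2, 6) = (4.75, 0).

Step 2 — sample covariance matrix, S[i,j] = (1/(n-1)) · Σ_k (x_{k,i} - mean_i) · (x_{k,j} - mean_j), divisor n-1 = 3:
  S[X,X] = ((-2.75)·(-2.75) + (0.25)·(0.25) + (2.25)·(2.25) + (0.25)·(0.25)) / 3 = 12.75/3 = 4.25
  S[X,Y] = ((-2.75)·(0) + (0.25)·(-3) + (2.25)·(3) + (0.25)·(0)) / 3 = 6/3 = 2
  S[Y,Y] = ((0)·(0) + (-3)·(-3) + (3)·(3) + (0)·(0)) / 3 = 18/3 = 6
  S = [[4.25, 2],
 [2, 6]].

Step 3 — invert S. det(S) = 4.25·6 - (2)² = 21.5.
  S^{-1} = (1/det) · [[d, -b], [-b, a]] = [[0.2791, -0.093],
 [-0.093, 0.1977]].

Step 4 — quadratic form (x̄ - mu_0)^T · S^{-1} · (x̄ - mu_0):
  S^{-1} · (x̄ - mu_0) = (1.3256, -0.4419),
  (x̄ - mu_0)^T · [...] = (4.75)·(1.3256) + (0)·(-0.4419) = 6.2965.

Step 5 — scale by n: T² = 4 · 6.2965 = 25.186.

T² ≈ 25.186


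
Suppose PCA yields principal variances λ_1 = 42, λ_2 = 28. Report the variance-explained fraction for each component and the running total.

Step 1 — total variance = trace(Sigma) = Σ λ_i = 42 + 28 = 70.

Step 2 — fraction explained by component i = λ_i / Σ λ:
  PC1: 42/70 = 0.6
  PC2: 28/70 = 0.4

Step 3 — cumulative fraction after k components = (λ_1 + ... + λ_k) / Σ λ:
  k = 1: 42/70 = 0.6
  k = 2: (42 + 28)/70 = 70/70 = 1

Summary (fraction, with percent):

explained: PC1 0.6 (60%), PC2 0.4 (40%);  cumulative: 0.6, 1


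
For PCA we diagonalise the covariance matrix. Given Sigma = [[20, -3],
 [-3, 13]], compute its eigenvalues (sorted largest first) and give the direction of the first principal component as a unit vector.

Step 1 — characteristic polynomial of 2×2 Sigma:
  det(Sigma - λI) = λ² - trace · λ + det = 0.
  trace = 20 + 13 = 33, det = 20·13 - (-3)² = 251.
Step 2 — discriminant:
  Δ = trace² - 4·det = 1089 - 1004 = 85.
Step 3 — eigenvalues:
  λ = (trace ± √Δ)/2 = (33 ± 9.2195)/2,
  λ_1 = 21.1098,  λ_2 = 11.8902.

Step 4 — unit eigenvector for λ_1: solve (Sigma - λ_1 I)v = 0. First row:
  (20 - 21.1098)·v_x + (-3)·v_y = 0, i.e. (-1.1098)·v_x + (-3)·v_y = 0,
  so v ∝ (b, λ_1 - a) = (-3, 1.1098); multiply by -1 so the first entry is positive: u = (3, -1.1098).
  ||u|| = √((3)² + (-1.1098)²) = √(10.2316) ≈ 3.1987,
  v_1 = u/||u|| ≈ (0.9379, -0.3469) (||v_1|| = 1).

λ_1 = 21.1098,  λ_2 = 11.8902;  v_1 ≈ (0.9379, -0.3469)


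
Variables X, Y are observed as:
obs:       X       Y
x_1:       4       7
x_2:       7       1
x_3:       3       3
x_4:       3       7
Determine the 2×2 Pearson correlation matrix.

Step 1 — column means:
  mean(X) = (4 + 7 + 3 + 3) / 4 = 17/4 = 4.25
  mean(Y) = (7 + 1 + 3 + 7) / 4 = 18/4 = 4.5

Step 2 — sample variances and covariances s[i,j] = (1/(n-1)) · Σ_k (x_{k,i} - mean_i) · (x_{k,j} - mean_j), with n-1 = 3:
  s[X,X] = ((-0.25)·(-0.25) + (2.75)·(2.75) + (-1.25)·(-1.25) + (-1.25)·(-1.25)) / 3 = 10.75/3 = 3.5833
  s[X,Y] = ((-0.25)·(2.5) + (2.75)·(-3.5) + (-1.25)·(-1.5) + (-1.25)·(2.5)) / 3 = -11.5/3 = -3.8333
  s[Y,Y] = ((2.5)·(2.5) + (-3.5)·(-3.5) + (-1.5)·(-1.5) + (2.5)·(2.5)) / 3 = 27/3 = 9
  Sample standard deviations s_i = √(s[i,i]):
  s(X) = √(3.5833) = 1.893
  s(Y) = √(9) = 3

Step 3 — r_{ij} = s_{ij} / (s_i · s_j):
  r[X,X] = 1 (diagonal).
  r[X,Y] = -3.8333 / (1.893 · 3) = -3.8333 / 5.6789 = -0.675
  r[Y,Y] = 1 (diagonal).

R is symmetric with unit diagonal. Assembling:

R = [[1, -0.675],
 [-0.675, 1]]


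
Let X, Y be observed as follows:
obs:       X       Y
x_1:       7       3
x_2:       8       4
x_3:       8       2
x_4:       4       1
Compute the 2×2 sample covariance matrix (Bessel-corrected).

Step 1 — column means:
  mean(X) = (7 + 8 + 8 + 4) / 4 = 27/4 = 6.75
  mean(Y) = (3 + 4 + 2 + 1) / 4 = 10/4 = 2.5

Step 2 — sample covariance S[i,j] = (1/(n-1)) · Σ_k (x_{k,i} - mean_i) · (x_{k,j} - mean_j), with n-1 = 3.
  S[X,X] = ((0.25)·(0.25) + (1.25)·(1.25) + (1.25)·(1.25) + (-2.75)·(-2.75)) / 3 = 10.75/3 = 3.5833
  S[X,Y] = ((0.25)·(0.5) + (1.25)·(1.5) + (1.25)·(-0.5) + (-2.75)·(-1.5)) / 3 = 5.5/3 = 1.8333
  S[Y,Y] = ((0.5)·(0.5) + (1.5)·(1.5) + (-0.5)·(-0.5) + (-1.5)·(-1.5)) / 3 = 5/3 = 1.6667

S is symmetric (S[j,i] = S[i,j]). Assembling:

S = [[3.5833, 1.8333],
 [1.8333, 1.6667]]


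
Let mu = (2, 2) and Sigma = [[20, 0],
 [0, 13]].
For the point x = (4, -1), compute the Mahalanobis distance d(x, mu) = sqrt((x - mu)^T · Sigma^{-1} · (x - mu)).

Step 1 — centre the observation: (x - mu) = (2, -3).

Step 2 — invert Sigma. det(Sigma) = 20·13 - (0)² = 260.
  Sigma^{-1} = (1/det) · [[d, -b], [-b, a]] = [[0.05, 0],
 [0, 0.0769]].

Step 3 — form the quadratic (x - mu)^T · Sigma^{-1} · (x - mu):
  Sigma^{-1} · (x - mu) = (0.1, -0.2308).
  (x - mu)^T · [Sigma^{-1} · (x - mu)] = (2)·(0.1) + (-3)·(-0.2308) = 0.8923.

Step 4 — take square root: d = √(0.8923) ≈ 0.9446.

d(x, mu) = √(0.8923) ≈ 0.9446


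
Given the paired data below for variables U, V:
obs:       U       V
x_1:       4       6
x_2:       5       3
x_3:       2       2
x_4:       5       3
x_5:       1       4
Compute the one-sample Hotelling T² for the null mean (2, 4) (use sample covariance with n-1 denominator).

Step 1 — sample mean vector:
  mean(U) = (4 + 5 + 2 + 5 + 1) / 5 = 17/5 = 3.4
  mean(V) = (6 + 3 + 2 + 3 + 4) / 5 = 18/5 = 3.6
  x̄ = (3.4, 3.6),  deviation x̄ - mu_0 = (3.4, 3.6) - (2, 4) = (1.4, -0.4).

Step 2 — sample covariance matrix, S[i,j] = (1/(n-1)) · Σ_k (x_{k,i} - mean_i) · (x_{k,j} - mean_j), divisor n-1 = 4:
  S[U,U] = ((0.6)·(0.6) + (1.6)·(1.6) + (-1.4)·(-1.4) + (1.6)·(1.6) + (-2.4)·(-2.4)) / 4 = 13.2/4 = 3.3
  S[U,V] = ((0.6)·(2.4) + (1.6)·(-0.6) + (-1.4)·(-1.6) + (1.6)·(-0.6) + (-2.4)·(0.4)) / 4 = 0.8/4 = 0.2
  S[V,V] = ((2.4)·(2.4) + (-0.6)·(-0.6) + (-1.6)·(-1.6) + (-0.6)·(-0.6) + (0.4)·(0.4)) / 4 = 9.2/4 = 2.3
  S = [[3.3, 0.2],
 [0.2, 2.3]].

Step 3 — invert S. det(S) = 3.3·2.3 - (0.2)² = 7.55.
  S^{-1} = (1/det) · [[d, -b], [-b, a]] = [[0.3046, -0.0265],
 [-0.0265, 0.4371]].

Step 4 — quadratic form (x̄ - mu_0)^T · S^{-1} · (x̄ - mu_0):
  S^{-1} · (x̄ - mu_0) = (0.4371, -0.2119),
  (x̄ - mu_0)^T · [...] = (1.4)·(0.4371) + (-0.4)·(-0.2119) = 0.6967.

Step 5 — scale by n: T² = 5 · 0.6967 = 3.4834.

T² ≈ 3.4834


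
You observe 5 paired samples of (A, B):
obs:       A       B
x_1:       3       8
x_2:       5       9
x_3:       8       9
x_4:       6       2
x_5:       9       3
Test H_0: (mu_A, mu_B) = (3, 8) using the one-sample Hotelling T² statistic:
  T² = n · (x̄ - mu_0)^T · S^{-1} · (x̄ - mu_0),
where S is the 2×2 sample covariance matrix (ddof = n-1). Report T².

Step 1 — sample mean vector:
  mean(A) = (3 + 5 + 8 + 6 + 9) / 5 = 31/5 = 6.2
  mean(B) = (8 + 9 + 9 + 2 + 3) / 5 = 31/5 = 6.2
  x̄ = (6.2, 6.2),  deviation x̄ - mu_0 = (6.2, 6.2) - (3, 8) = (3.2, -1.8).

Step 2 — sample covariance matrix, S[i,j] = (1/(n-1)) · Σ_k (x_{k,i} - mean_i) · (x_{k,j} - mean_j), divisor n-1 = 4:
  S[A,A] = ((-3.2)·(-3.2) + (-1.2)·(-1.2) + (1.8)·(1.8) + (-0.2)·(-0.2) + (2.8)·(2.8)) / 4 = 22.8/4 = 5.7
  S[A,B] = ((-3.2)·(1.8) + (-1.2)·(2.8) + (1.8)·(2.8) + (-0.2)·(-4.2) + (2.8)·(-3.2)) / 4 = -12.2/4 = -3.05
  S[B,B] = ((1.8)·(1.8) + (2.8)·(2.8) + (2.8)·(2.8) + (-4.2)·(-4.2) + (-3.2)·(-3.2)) / 4 = 46.8/4 = 11.7
  S = [[5.7, -3.05],
 [-3.05, 11.7]].

Step 3 — invert S. det(S) = 5.7·11.7 - (-3.05)² = 57.3875.
  S^{-1} = (1/det) · [[d, -b], [-b, a]] = [[0.2039, 0.0531],
 [0.0531, 0.0993]].

Step 4 — quadratic form (x̄ - mu_0)^T · S^{-1} · (x̄ - mu_0):
  S^{-1} · (x̄ - mu_0) = (0.5567, -0.0087),
  (x̄ - mu_0)^T · [...] = (3.2)·(0.5567) + (-1.8)·(-0.0087) = 1.7973.

Step 5 — scale by n: T² = 5 · 1.7973 = 8.9863.

T² ≈ 8.9863


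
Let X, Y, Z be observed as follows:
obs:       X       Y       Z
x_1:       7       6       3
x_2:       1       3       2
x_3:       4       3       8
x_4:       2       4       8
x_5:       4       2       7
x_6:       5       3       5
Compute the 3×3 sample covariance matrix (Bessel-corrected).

Step 1 — column means:
  mean(X) = (7 + 1 + 4 + 2 + 4 + 5) / 6 = 23/6 = 3.8333
  mean(Y) = (6 + 3 + 3 + 4 + 2 + 3) / 6 = 21/6 = 3.5
  mean(Z) = (3 + 2 + 8 + 8 + 7 + 5) / 6 = 33/6 = 5.5

Step 2 — sample covariance S[i,j] = (1/(n-1)) · Σ_k (x_{k,i} - mean_i) · (x_{k,j} - mean_j), with n-1 = 5.
  S[X,X] = ((3.1667)·(3.1667) + (-2.8333)·(-2.8333) + (0.1667)·(0.1667) + (-1.8333)·(-1.8333) + (0.1667)·(0.1667) + (1.1667)·(1.1667)) / 5 = 22.8333/5 = 4.5667
  S[X,Y] = ((3.1667)·(2.5) + (-2.8333)·(-0.5) + (0.1667)·(-0.5) + (-1.8333)·(0.5) + (0.1667)·(-1.5) + (1.1667)·(-0.5)) / 5 = 7.5/5 = 1.5
  S[X,Z] = ((3.1667)·(-2.5) + (-2.8333)·(-3.5) + (0.1667)·(2.5) + (-1.8333)·(2.5) + (0.1667)·(1.5) + (1.1667)·(-0.5)) / 5 = -2.5/5 = -0.5
  S[Y,Y] = ((2.5)·(2.5) + (-0.5)·(-0.5) + (-0.5)·(-0.5) + (0.5)·(0.5) + (-1.5)·(-1.5) + (-0.5)·(-0.5)) / 5 = 9.5/5 = 1.9
  S[Y,Z] = ((2.5)·(-2.5) + (-0.5)·(-3.5) + (-0.5)·(2.5) + (0.5)·(2.5) + (-1.5)·(1.5) + (-0.5)·(-0.5)) / 5 = -6.5/5 = -1.3
  S[Z,Z] = ((-2.5)·(-2.5) + (-3.5)·(-3.5) + (2.5)·(2.5) + (2.5)·(2.5) + (1.5)·(1.5) + (-0.5)·(-0.5)) / 5 = 33.5/5 = 6.7

S is symmetric (S[j,i] = S[i,j]). Assembling:

S = [[4.5667, 1.5, -0.5],
 [1.5, 1.9, -1.3],
 [-0.5, -1.3, 6.7]]


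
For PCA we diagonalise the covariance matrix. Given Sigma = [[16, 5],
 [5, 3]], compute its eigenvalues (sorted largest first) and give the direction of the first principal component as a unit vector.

Step 1 — characteristic polynomial of 2×2 Sigma:
  det(Sigma - λI) = λ² - trace · λ + det = 0.
  trace = 16 + 3 = 19, det = 16·3 - (5)² = 23.
Step 2 — discriminant:
  Δ = trace² - 4·det = 361 - 92 = 269.
Step 3 — eigenvalues:
  λ = (trace ± √Δ)/2 = (19 ± 16.4012)/2,
  λ_1 = 17.7006,  λ_2 = 1.2994.

Step 4 — unit eigenvector for λ_1: solve (Sigma - λ_1 I)v = 0. First row:
  (16 - 17.7006)·v_x + (5)·v_y = 0, i.e. (-1.7006)·v_x + (5)·v_y = 0,
  so v ∝ (b, λ_1 - a) = (5, 1.7006) = u.
  ||u|| = √((5)² + (1.7006)²) = √(27.8921) ≈ 5.2813,
  v_1 = u/||u|| ≈ (0.9467, 0.322) (||v_1|| = 1).

λ_1 = 17.7006,  λ_2 = 1.2994;  v_1 ≈ (0.9467, 0.322)


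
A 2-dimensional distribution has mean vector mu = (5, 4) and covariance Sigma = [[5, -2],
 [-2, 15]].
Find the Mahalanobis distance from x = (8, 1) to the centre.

Step 1 — centre the observation: (x - mu) = (3, -3).

Step 2 — invert Sigma. det(Sigma) = 5·15 - (-2)² = 71.
  Sigma^{-1} = (1/det) · [[d, -b], [-b, a]] = [[0.2113, 0.0282],
 [0.0282, 0.0704]].

Step 3 — form the quadratic (x - mu)^T · Sigma^{-1} · (x - mu):
  Sigma^{-1} · (x - mu) = (0.5493, -0.1268).
  (x - mu)^T · [Sigma^{-1} · (x - mu)] = (3)·(0.5493) + (-3)·(-0.1268) = 2.0282.

Step 4 — take square root: d = √(2.0282) ≈ 1.4241.

d(x, mu) = √(2.0282) ≈ 1.4241


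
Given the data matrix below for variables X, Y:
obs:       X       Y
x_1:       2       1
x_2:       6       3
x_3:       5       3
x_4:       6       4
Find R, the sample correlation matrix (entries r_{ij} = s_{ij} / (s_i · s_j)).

Step 1 — column means:
  mean(X) = (2 + 6 + 5 + 6) / 4 = 19/4 = 4.75
  mean(Y) = (1 + 3 + 3 + 4) / 4 = 11/4 = 2.75

Step 2 — sample variances and covariances s[i,j] = (1/(n-1)) · Σ_k (x_{k,i} - mean_i) · (x_{k,j} - mean_j), with n-1 = 3:
  s[X,X] = ((-2.75)·(-2.75) + (1.25)·(1.25) + (0.25)·(0.25) + (1.25)·(1.25)) / 3 = 10.75/3 = 3.5833
  s[X,Y] = ((-2.75)·(-1.75) + (1.25)·(0.25) + (0.25)·(0.25) + (1.25)·(1.25)) / 3 = 6.75/3 = 2.25
  s[Y,Y] = ((-1.75)·(-1.75) + (0.25)·(0.25) + (0.25)·(0.25) + (1.25)·(1.25)) / 3 = 4.75/3 = 1.5833
  Sample standard deviations s_i = √(s[i,i]):
  s(X) = √(3.5833) = 1.893
  s(Y) = √(1.5833) = 1.2583

Step 3 — r_{ij} = s_{ij} / (s_i · s_j):
  r[X,X] = 1 (diagonal).
  r[X,Y] = 2.25 / (1.893 · 1.2583) = 2.25 / 2.3819 = 0.9446
  r[Y,Y] = 1 (diagonal).

R is symmetric with unit diagonal. Assembling:

R = [[1, 0.9446],
 [0.9446, 1]]


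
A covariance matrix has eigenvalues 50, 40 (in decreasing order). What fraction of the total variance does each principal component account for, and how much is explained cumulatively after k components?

Step 1 — total variance = trace(Sigma) = Σ λ_i = 50 + 40 = 90.

Step 2 — fraction explained by component i = λ_i / Σ λ:
  PC1: 50/90 = 0.5556
  PC2: 40/90 = 0.4444

Step 3 — cumulative fraction after k components = (λ_1 + ... + λ_k) / Σ λ:
  k = 1: 50/90 = 0.5556
  k = 2: (50 + 40)/90 = 90/90 = 1

Summary (fraction, with percent):

explained: PC1 0.5556 (55.56%), PC2 0.4444 (44.44%);  cumulative: 0.5556, 1


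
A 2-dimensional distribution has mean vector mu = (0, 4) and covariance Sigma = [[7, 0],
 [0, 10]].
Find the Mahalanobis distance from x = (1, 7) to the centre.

Step 1 — centre the observation: (x - mu) = (1, 3).

Step 2 — invert Sigma. det(Sigma) = 7·10 - (0)² = 70.
  Sigma^{-1} = (1/det) · [[d, -b], [-b, a]] = [[0.1429, 0],
 [0, 0.1]].

Step 3 — form the quadratic (x - mu)^T · Sigma^{-1} · (x - mu):
  Sigma^{-1} · (x - mu) = (0.1429, 0.3).
  (x - mu)^T · [Sigma^{-1} · (x - mu)] = (1)·(0.1429) + (3)·(0.3) = 1.0429.

Step 4 — take square root: d = √(1.0429) ≈ 1.0212.

d(x, mu) = √(1.0429) ≈ 1.0212


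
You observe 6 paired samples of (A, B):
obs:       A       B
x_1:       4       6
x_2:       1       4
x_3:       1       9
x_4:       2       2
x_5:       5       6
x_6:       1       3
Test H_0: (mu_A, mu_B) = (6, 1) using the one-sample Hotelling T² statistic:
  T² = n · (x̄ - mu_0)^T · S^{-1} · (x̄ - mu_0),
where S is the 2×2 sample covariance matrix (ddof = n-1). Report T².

Step 1 — sample mean vector:
  mean(A) = (4 + 1 + 1 + 2 + 5 + 1) / 6 = 14/6 = 2.3333
  mean(B) = (6 + 4 + 9 + 2 + 6 + 3) / 6 = 30/6 = 5
  x̄ = (2.3333, 5),  deviation x̄ - mu_0 = (2.3333, 5) - (6, 1) = (-3.6667, 4).

Step 2 — sample covariance matrix, S[i,j] = (1/(n-1)) · Σ_k (x_{k,i} - mean_i) · (x_{k,j} - mean_j), divisor n-1 = 5:
  S[A,A] = ((1.6667)·(1.6667) + (-1.3333)·(-1.3333) + (-1.3333)·(-1.3333) + (-0.3333)·(-0.3333) + (2.6667)·(2.6667) + (-1.3333)·(-1.3333)) / 5 = 15.3333/5 = 3.0667
  S[A,B] = ((1.6667)·(1) + (-1.3333)·(-1) + (-1.3333)·(4) + (-0.3333)·(-3) + (2.6667)·(1) + (-1.3333)·(-2)) / 5 = 4/5 = 0.8
  S[B,B] = ((1)·(1) + (-1)·(-1) + (4)·(4) + (-3)·(-3) + (1)·(1) + (-2)·(-2)) / 5 = 32/5 = 6.4
  S = [[3.0667, 0.8],
 [0.8, 6.4]].

Step 3 — invert S. det(S) = 3.0667·6.4 - (0.8)² = 18.9867.
  S^{-1} = (1/det) · [[d, -b], [-b, a]] = [[0.3371, -0.0421],
 [-0.0421, 0.1615]].

Step 4 — quadratic form (x̄ - mu_0)^T · S^{-1} · (x̄ - mu_0):
  S^{-1} · (x̄ - mu_0) = (-1.4045, 0.8006),
  (x̄ - mu_0)^T · [...] = (-3.6667)·(-1.4045) + (4)·(0.8006) = 8.3521.

Step 5 — scale by n: T² = 6 · 8.3521 = 50.1124.

T² ≈ 50.1124


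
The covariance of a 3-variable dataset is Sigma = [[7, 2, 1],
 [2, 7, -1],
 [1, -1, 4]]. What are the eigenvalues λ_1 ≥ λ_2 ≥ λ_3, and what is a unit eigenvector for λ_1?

Step 1 — characteristic polynomial p(λ) = det(λI - Sigma) = λ³ - tr·λ² + c_1·λ - det, where tr = trace, c_1 = sum of the principal 2×2 minors, det = det(Sigma):
  tr = 7 + 7 + 4 = 18,
  c_1 = (7·7 - (2)²) + (7·4 - (1)²) + (7·4 - (-1)²) = 45 + 27 + 27 = 99,
  det = 7·(7·4 - (-1)²) - (2)·((2)·4 - (-1)·(1)) + (1)·((2)·(-1) - 7·(1)) = 7·(27) - (2)·(9) + (1)·(-9) = 162.
  So p(λ) = λ³ - 18λ² + 99λ - 162.
Step 2 — look for an integer root (rational root theorem: any rational root is an integer divisor of 162). Testing λ = 3:
  p(3) = 27 - 162 + 297 - 162 = 0  ✓
  Dividing out (λ - 3): p(λ) = (λ - 3)(λ² - 15λ + 54).
Step 3 — remaining eigenvalues from the quadratic λ² - 15λ + 54 = 0:
  Δ = 15² - 4·54 = 225 - 216 = 9,  λ = (15 ± √9)/2 = (15 ± 3)/2 = 9 or 6.
  Sorted: λ_1 = 9,  λ_2 = 6,  λ_3 = 3  (check: sum = 18 = tr ✓).

Step 4 — unit eigenvector for λ_1 = 9: v spans the null space of (Sigma - λ_1 I), whose rows are
  r_1 = (-2, 2, 1),  r_2 = (2, -2, -1),  r_3 = (1, -1, -5).
  v is orthogonal to every row, so take v ∝ r_1 × r_3 = ((2)·(-5) - (1)·(-1), (1)·(1) - (-2)·(-5), (-2)·(-1) - (2)·(1)) = (-9, -9, 0).
  Rescale (divide by 9; multiply by -1 so the first nonzero entry is positive): u = (1, 1, 0).
  ||u|| = √((1)² + (1)² + (0)²) = √(2) ≈ 1.4142,  v_1 = u/||u|| ≈ (0.7071, 0.7071, 0) (||v_1|| = 1).

λ_1 = 9,  λ_2 = 6,  λ_3 = 3;  v_1 ≈ (0.7071, 0.7071, 0)


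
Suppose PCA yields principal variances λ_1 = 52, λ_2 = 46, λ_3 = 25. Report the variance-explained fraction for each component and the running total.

Step 1 — total variance = trace(Sigma) = Σ λ_i = 52 + 46 + 25 = 123.

Step 2 — fraction explained by component i = λ_i / Σ λ:
  PC1: 52/123 = 0.4228
  PC2: 46/123 = 0.374
  PC3: 25/123 = 0.2033

Step 3 — cumulative fraction after k components = (λ_1 + ... + λ_k) / Σ λ:
  k = 1: 52/123 = 0.4228
  k = 2: (52 + 46)/123 = 98/123 = 0.7967
  k = 3: (52 + 46 + 25)/123 = 123/123 = 1

Summary (fraction, with percent):

explained: PC1 0.4228 (42.28%), PC2 0.374 (37.4%), PC3 0.2033 (20.33%);  cumulative: 0.4228, 0.7967, 1


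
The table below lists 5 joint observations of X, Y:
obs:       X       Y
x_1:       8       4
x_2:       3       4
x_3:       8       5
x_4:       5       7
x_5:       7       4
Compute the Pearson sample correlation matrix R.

Step 1 — column means:
  mean(X) = (8 + 3 + 8 + 5 + 7) / 5 = 31/5 = 6.2
  mean(Y) = (4 + 4 + 5 + 7 + 4) / 5 = 24/5 = 4.8

Step 2 — sample variances and covariances s[i,j] = (1/(n-1)) · Σ_k (x_{k,i} - mean_i) · (x_{k,j} - mean_j), with n-1 = 4:
  s[X,X] = ((1.8)·(1.8) + (-3.2)·(-3.2) + (1.8)·(1.8) + (-1.2)·(-1.2) + (0.8)·(0.8)) / 4 = 18.8/4 = 4.7
  s[X,Y] = ((1.8)·(-0.8) + (-3.2)·(-0.8) + (1.8)·(0.2) + (-1.2)·(2.2) + (0.8)·(-0.8)) / 4 = -1.8/4 = -0.45
  s[Y,Y] = ((-0.8)·(-0.8) + (-0.8)·(-0.8) + (0.2)·(0.2) + (2.2)·(2.2) + (-0.8)·(-0.8)) / 4 = 6.8/4 = 1.7
  Sample standard deviations s_i = √(s[i,i]):
  s(X) = √(4.7) = 2.1679
  s(Y) = √(1.7) = 1.3038

Step 3 — r_{ij} = s_{ij} / (s_i · s_j):
  r[X,X] = 1 (diagonal).
  r[X,Y] = -0.45 / (2.1679 · 1.3038) = -0.45 / 2.8267 = -0.1592
  r[Y,Y] = 1 (diagonal).

R is symmetric with unit diagonal. Assembling:

R = [[1, -0.1592],
 [-0.1592, 1]]


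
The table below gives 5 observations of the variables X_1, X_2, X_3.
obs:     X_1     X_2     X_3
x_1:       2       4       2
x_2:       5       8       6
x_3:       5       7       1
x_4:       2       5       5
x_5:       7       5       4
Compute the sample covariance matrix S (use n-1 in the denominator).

Step 1 — column means:
  mean(X_1) = (2 + 5 + 5 + 2 + 7) / 5 = 21/5 = 4.2
  mean(X_2) = (4 + 8 + 7 + 5 + 5) / 5 = 29/5 = 5.8
  mean(X_3) = (2 + 6 + 1 + 5 + 4) / 5 = 18/5 = 3.6

Step 2 — sample covariance S[i,j] = (1/(n-1)) · Σ_k (x_{k,i} - mean_i) · (x_{k,j} - mean_j), with n-1 = 4.
  S[X_1,X_1] = ((-2.2)·(-2.2) + (0.8)·(0.8) + (0.8)·(0.8) + (-2.2)·(-2.2) + (2.8)·(2.8)) / 4 = 18.8/4 = 4.7
  S[X_1,X_2] = ((-2.2)·(-1.8) + (0.8)·(2.2) + (0.8)·(1.2) + (-2.2)·(-0.8) + (2.8)·(-0.8)) / 4 = 6.2/4 = 1.55
  S[X_1,X_3] = ((-2.2)·(-1.6) + (0.8)·(2.4) + (0.8)·(-2.6) + (-2.2)·(1.4) + (2.8)·(0.4)) / 4 = 1.4/4 = 0.35
  S[X_2,X_2] = ((-1.8)·(-1.8) + (2.2)·(2.2) + (1.2)·(1.2) + (-0.8)·(-0.8) + (-0.8)·(-0.8)) / 4 = 10.8/4 = 2.7
  S[X_2,X_3] = ((-1.8)·(-1.6) + (2.2)·(2.4) + (1.2)·(-2.6) + (-0.8)·(1.4) + (-0.8)·(0.4)) / 4 = 3.6/4 = 0.9
  S[X_3,X_3] = ((-1.6)·(-1.6) + (2.4)·(2.4) + (-2.6)·(-2.6) + (1.4)·(1.4) + (0.4)·(0.4)) / 4 = 17.2/4 = 4.3

S is symmetric (S[j,i] = S[i,j]). Assembling:

S = [[4.7, 1.55, 0.35],
 [1.55, 2.7, 0.9],
 [0.35, 0.9, 4.3]]


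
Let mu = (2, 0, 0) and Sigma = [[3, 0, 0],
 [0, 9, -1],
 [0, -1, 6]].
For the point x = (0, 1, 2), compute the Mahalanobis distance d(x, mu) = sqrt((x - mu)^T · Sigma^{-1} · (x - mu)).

Step 1 — centre the observation: (x - mu) = (-2, 1, 2).

Step 2 — invert Sigma (cofactor / det for 3×3, or solve directly):
  Sigma^{-1} = [[0.3333, 0, 0],
 [0, 0.1132, 0.0189],
 [0, 0.0189, 0.1698]].

Step 3 — form the quadratic (x - mu)^T · Sigma^{-1} · (x - mu):
  Sigma^{-1} · (x - mu) = (-0.6667, 0.1509, 0.3585).
  (x - mu)^T · [Sigma^{-1} · (x - mu)] = (-2)·(-0.6667) + (1)·(0.1509) + (2)·(0.3585) = 2.2013.

Step 4 — take square root: d = √(2.2013) ≈ 1.4837.

d(x, mu) = √(2.2013) ≈ 1.4837


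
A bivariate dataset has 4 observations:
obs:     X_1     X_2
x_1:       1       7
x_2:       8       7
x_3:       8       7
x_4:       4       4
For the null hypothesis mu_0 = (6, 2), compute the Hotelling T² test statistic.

Step 1 — sample mean vector:
  mean(X_1) = (1 + 8 + 8 + 4) / 4 = 21/4 = 5.25
  mean(X_2) = (7 + 7 + 7 + 4) / 4 = 25/4 = 6.25
  x̄ = (5.25, 6.25),  deviation x̄ - mu_0 = (5.25, 6.25) - (6, 2) = (-0.75, 4.25).

Step 2 — sample covariance matrix, S[i,j] = (1/(n-1)) · Σ_k (x_{k,i} - mean_i) · (x_{k,j} - mean_j), divisor n-1 = 3:
  S[X_1,X_1] = ((-4.25)·(-4.25) + (2.75)·(2.75) + (2.75)·(2.75) + (-1.25)·(-1.25)) / 3 = 34.75/3 = 11.5833
  S[X_1,X_2] = ((-4.25)·(0.75) + (2.75)·(0.75) + (2.75)·(0.75) + (-1.25)·(-2.25)) / 3 = 3.75/3 = 1.25
  S[X_2,X_2] = ((0.75)·(0.75) + (0.75)·(0.75) + (0.75)·(0.75) + (-2.25)·(-2.25)) / 3 = 6.75/3 = 2.25
  S = [[11.5833, 1.25],
 [1.25, 2.25]].

Step 3 — invert S. det(S) = 11.5833·2.25 - (1.25)² = 24.5.
  S^{-1} = (1/det) · [[d, -b], [-b, a]] = [[0.0918, -0.051],
 [-0.051, 0.4728]].

Step 4 — quadratic form (x̄ - mu_0)^T · S^{-1} · (x̄ - mu_0):
  S^{-1} · (x̄ - mu_0) = (-0.2857, 2.0476),
  (x̄ - mu_0)^T · [...] = (-0.75)·(-0.2857) + (4.25)·(2.0476) = 8.9167.

Step 5 — scale by n: T² = 4 · 8.9167 = 35.6667.

T² ≈ 35.6667


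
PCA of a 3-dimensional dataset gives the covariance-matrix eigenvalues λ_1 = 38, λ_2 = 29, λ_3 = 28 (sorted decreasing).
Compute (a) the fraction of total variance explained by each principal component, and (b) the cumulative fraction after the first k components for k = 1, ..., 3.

Step 1 — total variance = trace(Sigma) = Σ λ_i = 38 + 29 + 28 = 95.

Step 2 — fraction explained by component i = λ_i / Σ λ:
  PC1: 38/95 = 0.4
  PC2: 29/95 = 0.3053
  PC3: 28/95 = 0.2947

Step 3 — cumulative fraction after k components = (λ_1 + ... + λ_k) / Σ λ:
  k = 1: 38/95 = 0.4
  k = 2: (38 + 29)/95 = 67/95 = 0.7053
  k = 3: (38 + 29 + 28)/95 = 95/95 = 1

Summary (fraction, with percent):

explained: PC1 0.4 (40%), PC2 0.3053 (30.53%), PC3 0.2947 (29.47%);  cumulative: 0.4, 0.7053, 1


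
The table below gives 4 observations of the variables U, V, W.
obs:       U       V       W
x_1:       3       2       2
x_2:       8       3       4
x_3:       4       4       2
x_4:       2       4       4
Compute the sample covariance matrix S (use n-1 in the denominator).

Step 1 — column means:
  mean(U) = (3 + 8 + 4 + 2) / 4 = 17/4 = 4.25
  mean(V) = (2 + 3 + 4 + 4) / 4 = 13/4 = 3.25
  mean(W) = (2 + 4 + 2 + 4) / 4 = 12/4 = 3

Step 2 — sample covariance S[i,j] = (1/(n-1)) · Σ_k (x_{k,i} - mean_i) · (x_{k,j} - mean_j), with n-1 = 3.
  S[U,U] = ((-1.25)·(-1.25) + (3.75)·(3.75) + (-0.25)·(-0.25) + (-2.25)·(-2.25)) / 3 = 20.75/3 = 6.9167
  S[U,V] = ((-1.25)·(-1.25) + (3.75)·(-0.25) + (-0.25)·(0.75) + (-2.25)·(0.75)) / 3 = -1.25/3 = -0.4167
  S[U,W] = ((-1.25)·(-1) + (3.75)·(1) + (-0.25)·(-1) + (-2.25)·(1)) / 3 = 3/3 = 1
  S[V,V] = ((-1.25)·(-1.25) + (-0.25)·(-0.25) + (0.75)·(0.75) + (0.75)·(0.75)) / 3 = 2.75/3 = 0.9167
  S[V,W] = ((-1.25)·(-1) + (-0.25)·(1) + (0.75)·(-1) + (0.75)·(1)) / 3 = 1/3 = 0.3333
  S[W,W] = ((-1)·(-1) + (1)·(1) + (-1)·(-1) + (1)·(1)) / 3 = 4/3 = 1.3333

S is symmetric (S[j,i] = S[i,j]). Assembling:

S = [[6.9167, -0.4167, 1],
 [-0.4167, 0.9167, 0.3333],
 [1, 0.3333, 1.3333]]


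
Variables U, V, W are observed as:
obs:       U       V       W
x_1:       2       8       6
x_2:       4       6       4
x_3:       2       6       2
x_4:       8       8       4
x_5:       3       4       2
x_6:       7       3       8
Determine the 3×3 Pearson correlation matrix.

Step 1 — column means:
  mean(U) = (2 + 4 + 2 + 8 + 3 + 7) / 6 = 26/6 = 4.3333
  mean(V) = (8 + 6 + 6 + 8 + 4 + 3) / 6 = 35/6 = 5.8333
  mean(W) = (6 + 4 + 2 + 4 + 2 + 8) / 6 = 26/6 = 4.3333

Step 2 — sample variances and covariances s[i,j] = (1/(n-1)) · Σ_k (x_{k,i} - mean_i) · (x_{k,j} - mean_j), with n-1 = 5:
  s[U,U] = ((-2.3333)·(-2.3333) + (-0.3333)·(-0.3333) + (-2.3333)·(-2.3333) + (3.6667)·(3.6667) + (-1.3333)·(-1.3333) + (2.6667)·(2.6667)) / 5 = 33.3333/5 = 6.6667
  s[U,V] = ((-2.3333)·(2.1667) + (-0.3333)·(0.1667) + (-2.3333)·(0.1667) + (3.6667)·(2.1667) + (-1.3333)·(-1.8333) + (2.6667)·(-2.8333)) / 5 = -2.6667/5 = -0.5333
  s[U,W] = ((-2.3333)·(1.6667) + (-0.3333)·(-0.3333) + (-2.3333)·(-2.3333) + (3.6667)·(-0.3333) + (-1.3333)·(-2.3333) + (2.6667)·(3.6667)) / 5 = 13.3333/5 = 2.6667
  s[V,V] = ((2.1667)·(2.1667) + (0.1667)·(0.1667) + (0.1667)·(0.1667) + (2.1667)·(2.1667) + (-1.8333)·(-1.8333) + (-2.8333)·(-2.8333)) / 5 = 20.8333/5 = 4.1667
  s[V,W] = ((2.1667)·(1.6667) + (0.1667)·(-0.3333) + (0.1667)·(-2.3333) + (2.1667)·(-0.3333) + (-1.8333)·(-2.3333) + (-2.8333)·(3.6667)) / 5 = -3.6667/5 = -0.7333
  s[W,W] = ((1.6667)·(1.6667) + (-0.3333)·(-0.3333) + (-2.3333)·(-2.3333) + (-0.3333)·(-0.3333) + (-2.3333)·(-2.3333) + (3.6667)·(3.6667)) / 5 = 27.3333/5 = 5.4667
  Sample standard deviations s_i = √(s[i,i]):
  s(U) = √(6.6667) = 2.582
  s(V) = √(4.1667) = 2.0412
  s(W) = √(5.4667) = 2.3381

Step 3 — r_{ij} = s_{ij} / (s_i · s_j):
  r[U,U] = 1 (diagonal).
  r[U,V] = -0.5333 / (2.582 · 2.0412) = -0.5333 / 5.2705 = -0.1012
  r[U,W] = 2.6667 / (2.582 · 2.3381) = 2.6667 / 6.0369 = 0.4417
  r[V,V] = 1 (diagonal).
  r[V,W] = -0.7333 / (2.0412 · 2.3381) = -0.7333 / 4.7726 = -0.1537
  r[W,W] = 1 (diagonal).

R is symmetric with unit diagonal. Assembling:

R = [[1, -0.1012, 0.4417],
 [-0.1012, 1, -0.1537],
 [0.4417, -0.1537, 1]]


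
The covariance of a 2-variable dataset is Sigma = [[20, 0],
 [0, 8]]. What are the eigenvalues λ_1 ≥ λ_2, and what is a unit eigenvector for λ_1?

Step 1 — characteristic polynomial of 2×2 Sigma:
  det(Sigma - λI) = λ² - trace · λ + det = 0.
  trace = 20 + 8 = 28, det = 20·8 - (0)² = 160.
Step 2 — discriminant:
  Δ = trace² - 4·det = 784 - 640 = 144.
Step 3 — eigenvalues:
  λ = (trace ± √Δ)/2 = (28 ± 12)/2,
  λ_1 = 20,  λ_2 = 8.

Step 4 — unit eigenvector for λ_1: Sigma is diagonal, so its eigenvectors are the coordinate axes. λ_1 = 20 is the diagonal entry on the first coordinate axis, hence
  v_1 = (1, 0) (||v_1|| = 1).

λ_1 = 20,  λ_2 = 8;  v_1 ≈ (1, 0)


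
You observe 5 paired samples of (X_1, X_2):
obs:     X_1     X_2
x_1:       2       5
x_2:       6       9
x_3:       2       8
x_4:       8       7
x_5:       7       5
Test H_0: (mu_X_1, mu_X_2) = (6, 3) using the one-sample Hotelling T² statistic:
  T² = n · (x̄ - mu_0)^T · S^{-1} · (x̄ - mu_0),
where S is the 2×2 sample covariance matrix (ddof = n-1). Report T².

Step 1 — sample mean vector:
  mean(X_1) = (2 + 6 + 2 + 8 + 7) / 5 = 25/5 = 5
  mean(X_2) = (5 + 9 + 8 + 7 + 5) / 5 = 34/5 = 6.8
  x̄ = (5, 6.8),  deviation x̄ - mu_0 = (5, 6.8) - (6, 3) = (-1, 3.8).

Step 2 — sample covariance matrix, S[i,j] = (1/(n-1)) · Σ_k (x_{k,i} - mean_i) · (x_{k,j} - mean_j), divisor n-1 = 4:
  S[X_1,X_1] = ((-3)·(-3) + (1)·(1) + (-3)·(-3) + (3)·(3) + (2)·(2)) / 4 = 32/4 = 8
  S[X_1,X_2] = ((-3)·(-1.8) + (1)·(2.2) + (-3)·(1.2) + (3)·(0.2) + (2)·(-1.8)) / 4 = 1/4 = 0.25
  S[X_2,X_2] = ((-1.8)·(-1.8) + (2.2)·(2.2) + (1.2)·(1.2) + (0.2)·(0.2) + (-1.8)·(-1.8)) / 4 = 12.8/4 = 3.2
  S = [[8, 0.25],
 [0.25, 3.2]].

Step 3 — invert S. det(S) = 8·3.2 - (0.25)² = 25.5375.
  S^{-1} = (1/det) · [[d, -b], [-b, a]] = [[0.1253, -0.0098],
 [-0.0098, 0.3133]].

Step 4 — quadratic form (x̄ - mu_0)^T · S^{-1} · (x̄ - mu_0):
  S^{-1} · (x̄ - mu_0) = (-0.1625, 1.2002),
  (x̄ - mu_0)^T · [...] = (-1)·(-0.1625) + (3.8)·(1.2002) = 4.7233.

Step 5 — scale by n: T² = 5 · 4.7233 = 23.6163.

T² ≈ 23.6163


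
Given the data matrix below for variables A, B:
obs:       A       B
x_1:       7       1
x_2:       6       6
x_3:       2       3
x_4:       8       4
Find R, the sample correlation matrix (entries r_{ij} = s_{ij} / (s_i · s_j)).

Step 1 — column means:
  mean(A) = (7 + 6 + 2 + 8) / 4 = 23/4 = 5.75
  mean(B) = (1 + 6 + 3 + 4) / 4 = 14/4 = 3.5

Step 2 — sample variances and covariances s[i,j] = (1/(n-1)) · Σ_k (x_{k,i} - mean_i) · (x_{k,j} - mean_j), with n-1 = 3:
  s[A,A] = ((1.25)·(1.25) + (0.25)·(0.25) + (-3.75)·(-3.75) + (2.25)·(2.25)) / 3 = 20.75/3 = 6.9167
  s[A,B] = ((1.25)·(-2.5) + (0.25)·(2.5) + (-3.75)·(-0.5) + (2.25)·(0.5)) / 3 = 0.5/3 = 0.1667
  s[B,B] = ((-2.5)·(-2.5) + (2.5)·(2.5) + (-0.5)·(-0.5) + (0.5)·(0.5)) / 3 = 13/3 = 4.3333
  Sample standard deviations s_i = √(s[i,i]):
  s(A) = √(6.9167) = 2.63
  s(B) = √(4.3333) = 2.0817

Step 3 — r_{ij} = s_{ij} / (s_i · s_j):
  r[A,A] = 1 (diagonal).
  r[A,B] = 0.1667 / (2.63 · 2.0817) = 0.1667 / 5.4747 = 0.0304
  r[B,B] = 1 (diagonal).

R is symmetric with unit diagonal. Assembling:

R = [[1, 0.0304],
 [0.0304, 1]]


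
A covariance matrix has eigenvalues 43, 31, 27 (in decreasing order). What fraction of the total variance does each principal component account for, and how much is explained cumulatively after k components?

Step 1 — total variance = trace(Sigma) = Σ λ_i = 43 + 31 + 27 = 101.

Step 2 — fraction explained by component i = λ_i / Σ λ:
  PC1: 43/101 = 0.4257
  PC2: 31/101 = 0.3069
  PC3: 27/101 = 0.2673

Step 3 — cumulative fraction after k components = (λ_1 + ... + λ_k) / Σ λ:
  k = 1: 43/101 = 0.4257
  k = 2: (43 + 31)/101 = 74/101 = 0.7327
  k = 3: (43 + 31 + 27)/101 = 101/101 = 1

Summary (fraction, with percent):

explained: PC1 0.4257 (42.57%), PC2 0.3069 (30.69%), PC3 0.2673 (26.73%);  cumulative: 0.4257, 0.7327, 1


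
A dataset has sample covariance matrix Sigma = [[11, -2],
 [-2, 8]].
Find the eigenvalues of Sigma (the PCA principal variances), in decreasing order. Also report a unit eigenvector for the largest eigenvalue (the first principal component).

Step 1 — characteristic polynomial of 2×2 Sigma:
  det(Sigma - λI) = λ² - trace · λ + det = 0.
  trace = 11 + 8 = 19, det = 11·8 - (-2)² = 84.
Step 2 — discriminant:
  Δ = trace² - 4·det = 361 - 336 = 25.
Step 3 — eigenvalues:
  λ = (trace ± √Δ)/2 = (19 ± 5)/2,
  λ_1 = 12,  λ_2 = 7.

Step 4 — unit eigenvector for λ_1: solve (Sigma - λ_1 I)v = 0. First row:
  (11 - 12)·v_x + (-2)·v_y = 0, i.e. (-1)·v_x + (-2)·v_y = 0,
  so v ∝ (b, λ_1 - a) = (-2, 1); multiply by -1 so the first entry is positive: u = (2, -1).
  ||u|| = √((2)² + (-1)²) = √(5) ≈ 2.2361,
  v_1 = u/||u|| ≈ (0.8944, -0.4472) (||v_1|| = 1).

λ_1 = 12,  λ_2 = 7;  v_1 ≈ (0.8944, -0.4472)


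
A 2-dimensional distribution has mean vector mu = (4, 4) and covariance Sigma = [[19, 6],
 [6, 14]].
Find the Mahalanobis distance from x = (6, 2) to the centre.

Step 1 — centre the observation: (x - mu) = (2, -2).

Step 2 — invert Sigma. det(Sigma) = 19·14 - (6)² = 230.
  Sigma^{-1} = (1/det) · [[d, -b], [-b, a]] = [[0.0609, -0.0261],
 [-0.0261, 0.0826]].

Step 3 — form the quadratic (x - mu)^T · Sigma^{-1} · (x - mu):
  Sigma^{-1} · (x - mu) = (0.1739, -0.2174).
  (x - mu)^T · [Sigma^{-1} · (x - mu)] = (2)·(0.1739) + (-2)·(-0.2174) = 0.7826.

Step 4 — take square root: d = √(0.7826) ≈ 0.8847.

d(x, mu) = √(0.7826) ≈ 0.8847


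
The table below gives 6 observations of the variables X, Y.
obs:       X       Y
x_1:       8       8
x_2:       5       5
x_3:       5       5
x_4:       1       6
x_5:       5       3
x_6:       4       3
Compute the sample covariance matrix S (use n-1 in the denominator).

Step 1 — column means:
  mean(X) = (8 + 5 + 5 + 1 + 5 + 4) / 6 = 28/6 = 4.6667
  mean(Y) = (8 + 5 + 5 + 6 + 3 + 3) / 6 = 30/6 = 5

Step 2 — sample covariance S[i,j] = (1/(n-1)) · Σ_k (x_{k,i} - mean_i) · (x_{k,j} - mean_j), with n-1 = 5.
  S[X,X] = ((3.3333)·(3.3333) + (0.3333)·(0.3333) + (0.3333)·(0.3333) + (-3.6667)·(-3.6667) + (0.3333)·(0.3333) + (-0.6667)·(-0.6667)) / 5 = 25.3333/5 = 5.0667
  S[X,Y] = ((3.3333)·(3) + (0.3333)·(0) + (0.3333)·(0) + (-3.6667)·(1) + (0.3333)·(-2) + (-0.6667)·(-2)) / 5 = 7/5 = 1.4
  S[Y,Y] = ((3)·(3) + (0)·(0) + (0)·(0) + (1)·(1) + (-2)·(-2) + (-2)·(-2)) / 5 = 18/5 = 3.6

S is symmetric (S[j,i] = S[i,j]). Assembling:

S = [[5.0667, 1.4],
 [1.4, 3.6]]


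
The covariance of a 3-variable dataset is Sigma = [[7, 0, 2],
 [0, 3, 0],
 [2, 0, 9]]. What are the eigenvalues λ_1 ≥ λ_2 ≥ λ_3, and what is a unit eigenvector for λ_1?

Step 1 — characteristic polynomial p(λ) = det(λI - Sigma) = λ³ - tr·λ² + c_1·λ - det, where tr = trace, c_1 = sum of the principal 2×2 minors, det = det(Sigma):
  tr = 7 + 3 + 9 = 19,
  c_1 = (7·3 - (0)²) + (7·9 - (2)²) + (3·9 - (0)²) = 21 + 59 + 27 = 107,
  det = 7·(3·9 - (0)²) - (0)·((0)·9 - (0)·(2)) + (2)·((0)·(0) - 3·(2)) = 7·(27) - (0)·(0) + (2)·(-6) = 177.
  So p(λ) = λ³ - 19λ² + 107λ - 177.
Step 2 — look for an integer root (rational root theorem: any rational root is an integer divisor of 177). Testing λ = 3:
  p(3) = 27 - 171 + 321 - 177 = 0  ✓
  Dividing out (λ - 3): p(λ) = (λ - 3)(λ² - 16λ + 59).
Step 3 — remaining eigenvalues from the quadratic λ² - 16λ + 59 = 0:
  Δ = 16² - 4·59 = 256 - 236 = 20,  λ = (16 ± √20)/2 = (16 ± 4.4721)/2 ≈ 10.2361 or 5.7639.
  Sorted: λ_1 = 10.2361,  λ_2 = 5.7639,  λ_3 = 3  (check: sum = 19 = tr ✓).

Step 4 — unit eigenvector for λ_1 ≈ 10.2361: v spans the null space of (Sigma - λ_1 I), whose rows are
  r_1 = (-3.2361, 0, 2),  r_2 = (0, -7.2361, 0),  r_3 = (2, 0, -1.2361).
  v is orthogonal to every row, so take v ∝ r_1 × r_2 = ((0)·(0) - (2)·(-7.2361), (2)·(0) - (-3.2361)·(0), (-3.2361)·(-7.2361) - (0)·(0)) ≈ (14.4721, 0, 23.4164).
  Let u = (14.4721, 0, 23.4164).
  ||u|| = √((14.4721)² + (0)² + (23.4164)²) = √(757.7709) ≈ 27.5276,  v_1 = u/||u|| ≈ (0.5257, 0, 0.8507) (||v_1|| = 1).

λ_1 = 10.2361,  λ_2 = 5.7639,  λ_3 = 3;  v_1 ≈ (0.5257, 0, 0.8507)


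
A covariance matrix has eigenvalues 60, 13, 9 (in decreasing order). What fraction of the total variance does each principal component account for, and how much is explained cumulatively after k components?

Step 1 — total variance = trace(Sigma) = Σ λ_i = 60 + 13 + 9 = 82.

Step 2 — fraction explained by component i = λ_i / Σ λ:
  PC1: 60/82 = 0.7317
  PC2: 13/82 = 0.1585
  PC3: 9/82 = 0.1098

Step 3 — cumulative fraction after k components = (λ_1 + ... + λ_k) / Σ λ:
  k = 1: 60/82 = 0.7317
  k = 2: (60 + 13)/82 = 73/82 = 0.8902
  k = 3: (60 + 13 + 9)/82 = 82/82 = 1

Summary (fraction, with percent):

explained: PC1 0.7317 (73.17%), PC2 0.1585 (15.85%), PC3 0.1098 (10.98%);  cumulative: 0.7317, 0.8902, 1


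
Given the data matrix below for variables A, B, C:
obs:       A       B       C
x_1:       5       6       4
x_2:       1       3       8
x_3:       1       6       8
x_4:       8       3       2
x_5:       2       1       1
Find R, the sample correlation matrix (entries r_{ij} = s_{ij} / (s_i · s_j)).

Step 1 — column means:
  mean(A) = (5 + 1 + 1 + 8 + 2) / 5 = 17/5 = 3.4
  mean(B) = (6 + 3 + 6 + 3 + 1) / 5 = 19/5 = 3.8
  mean(C) = (4 + 8 + 8 + 2 + 1) / 5 = 23/5 = 4.6

Step 2 — sample variances and covariances s[i,j] = (1/(n-1)) · Σ_k (x_{k,i} - mean_i) · (x_{k,j} - mean_j), with n-1 = 4:
  s[A,A] = ((1.6)·(1.6) + (-2.4)·(-2.4) + (-2.4)·(-2.4) + (4.6)·(4.6) + (-1.4)·(-1.4)) / 4 = 37.2/4 = 9.3
  s[A,B] = ((1.6)·(2.2) + (-2.4)·(-0.8) + (-2.4)·(2.2) + (4.6)·(-0.8) + (-1.4)·(-2.8)) / 4 = 0.4/4 = 0.1
  s[A,C] = ((1.6)·(-0.6) + (-2.4)·(3.4) + (-2.4)·(3.4) + (4.6)·(-2.6) + (-1.4)·(-3.6)) / 4 = -24.2/4 = -6.05
  s[B,B] = ((2.2)·(2.2) + (-0.8)·(-0.8) + (2.2)·(2.2) + (-0.8)·(-0.8) + (-2.8)·(-2.8)) / 4 = 18.8/4 = 4.7
  s[B,C] = ((2.2)·(-0.6) + (-0.8)·(3.4) + (2.2)·(3.4) + (-0.8)·(-2.6) + (-2.8)·(-3.6)) / 4 = 15.6/4 = 3.9
  s[C,C] = ((-0.6)·(-0.6) + (3.4)·(3.4) + (3.4)·(3.4) + (-2.6)·(-2.6) + (-3.6)·(-3.6)) / 4 = 43.2/4 = 10.8
  Sample standard deviations s_i = √(s[i,i]):
  s(A) = √(9.3) = 3.0496
  s(B) = √(4.7) = 2.1679
  s(C) = √(10.8) = 3.2863

Step 3 — r_{ij} = s_{ij} / (s_i · s_j):
  r[A,A] = 1 (diagonal).
  r[A,B] = 0.1 / (3.0496 · 2.1679) = 0.1 / 6.6114 = 0.0151
  r[A,C] = -6.05 / (3.0496 · 3.2863) = -6.05 / 10.022 = -0.6037
  r[B,B] = 1 (diagonal).
  r[B,C] = 3.9 / (2.1679 · 3.2863) = 3.9 / 7.1246 = 0.5474
  r[C,C] = 1 (diagonal).

R is symmetric with unit diagonal. Assembling:

R = [[1, 0.0151, -0.6037],
 [0.0151, 1, 0.5474],
 [-0.6037, 0.5474, 1]]


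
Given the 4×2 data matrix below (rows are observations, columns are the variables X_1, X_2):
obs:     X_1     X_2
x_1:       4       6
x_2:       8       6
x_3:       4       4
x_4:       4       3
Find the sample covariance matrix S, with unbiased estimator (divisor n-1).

Step 1 — column means:
  mean(X_1) = (4 + 8 + 4 + 4) / 4 = 20/4 = 5
  mean(X_2) = (6 + 6 + 4 + 3) / 4 = 19/4 = 4.75

Step 2 — sample covariance S[i,j] = (1/(n-1)) · Σ_k (x_{k,i} - mean_i) · (x_{k,j} - mean_j), with n-1 = 3.
  S[X_1,X_1] = ((-1)·(-1) + (3)·(3) + (-1)·(-1) + (-1)·(-1)) / 3 = 12/3 = 4
  S[X_1,X_2] = ((-1)·(1.25) + (3)·(1.25) + (-1)·(-0.75) + (-1)·(-1.75)) / 3 = 5/3 = 1.6667
  S[X_2,X_2] = ((1.25)·(1.25) + (1.25)·(1.25) + (-0.75)·(-0.75) + (-1.75)·(-1.75)) / 3 = 6.75/3 = 2.25

S is symmetric (S[j,i] = S[i,j]). Assembling:

S = [[4, 1.6667],
 [1.6667, 2.25]]


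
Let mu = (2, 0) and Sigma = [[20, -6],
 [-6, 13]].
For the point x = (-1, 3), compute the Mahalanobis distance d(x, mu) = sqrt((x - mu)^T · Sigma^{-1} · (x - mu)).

Step 1 — centre the observation: (x - mu) = (-3, 3).

Step 2 — invert Sigma. det(Sigma) = 20·13 - (-6)² = 224.
  Sigma^{-1} = (1/det) · [[d, -b], [-b, a]] = [[0.058, 0.0268],
 [0.0268, 0.0893]].

Step 3 — form the quadratic (x - mu)^T · Sigma^{-1} · (x - mu):
  Sigma^{-1} · (x - mu) = (-0.0938, 0.1875).
  (x - mu)^T · [Sigma^{-1} · (x - mu)] = (-3)·(-0.0938) + (3)·(0.1875) = 0.8438.

Step 4 — take square root: d = √(0.8438) ≈ 0.9186.

d(x, mu) = √(0.8438) ≈ 0.9186


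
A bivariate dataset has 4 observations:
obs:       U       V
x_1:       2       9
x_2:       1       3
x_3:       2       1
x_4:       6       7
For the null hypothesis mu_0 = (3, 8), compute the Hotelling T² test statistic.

Step 1 — sample mean vector:
  mean(U) = (2 + 1 + 2 + 6) / 4 = 11/4 = 2.75
  mean(V) = (9 + 3 + 1 + 7) / 4 = 20/4 = 5
  x̄ = (2.75, 5),  deviation x̄ - mu_0 = (2.75, 5) - (3, 8) = (-0.25, -3).

Step 2 — sample covariance matrix, S[i,j] = (1/(n-1)) · Σ_k (x_{k,i} - mean_i) · (x_{k,j} - mean_j), divisor n-1 = 3:
  S[U,U] = ((-0.75)·(-0.75) + (-1.75)·(-1.75) + (-0.75)·(-0.75) + (3.25)·(3.25)) / 3 = 14.75/3 = 4.9167
  S[U,V] = ((-0.75)·(4) + (-1.75)·(-2) + (-0.75)·(-4) + (3.25)·(2)) / 3 = 10/3 = 3.3333
  S[V,V] = ((4)·(4) + (-2)·(-2) + (-4)·(-4) + (2)·(2)) / 3 = 40/3 = 13.3333
  S = [[4.9167, 3.3333],
 [3.3333, 13.3333]].

Step 3 — invert S. det(S) = 4.9167·13.3333 - (3.3333)² = 54.4444.
  S^{-1} = (1/det) · [[d, -b], [-b, a]] = [[0.2449, -0.0612],
 [-0.0612, 0.0903]].

Step 4 — quadratic form (x̄ - mu_0)^T · S^{-1} · (x̄ - mu_0):
  S^{-1} · (x̄ - mu_0) = (0.1224, -0.2556),
  (x̄ - mu_0)^T · [...] = (-0.25)·(0.1224) + (-3)·(-0.2556) = 0.7362.

Step 5 — scale by n: T² = 4 · 0.7362 = 2.9449.

T² ≈ 2.9449


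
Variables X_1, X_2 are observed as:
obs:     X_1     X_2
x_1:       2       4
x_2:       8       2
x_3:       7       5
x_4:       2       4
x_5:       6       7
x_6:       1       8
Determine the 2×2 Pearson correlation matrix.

Step 1 — column means:
  mean(X_1) = (2 + 8 + 7 + 2 + 6 + 1) / 6 = 26/6 = 4.3333
  mean(X_2) = (4 + 2 + 5 + 4 + 7 + 8) / 6 = 30/6 = 5

Step 2 — sample variances and covariances s[i,j] = (1/(n-1)) · Σ_k (x_{k,i} - mean_i) · (x_{k,j} - mean_j), with n-1 = 5:
  s[X_1,X_1] = ((-2.3333)·(-2.3333) + (3.6667)·(3.6667) + (2.6667)·(2.6667) + (-2.3333)·(-2.3333) + (1.6667)·(1.6667) + (-3.3333)·(-3.3333)) / 5 = 45.3333/5 = 9.0667
  s[X_1,X_2] = ((-2.3333)·(-1) + (3.6667)·(-3) + (2.6667)·(0) + (-2.3333)·(-1) + (1.6667)·(2) + (-3.3333)·(3)) / 5 = -13/5 = -2.6
  s[X_2,X_2] = ((-1)·(-1) + (-3)·(-3) + (0)·(0) + (-1)·(-1) + (2)·(2) + (3)·(3)) / 5 = 24/5 = 4.8
  Sample standard deviations s_i = √(s[i,i]):
  s(X_1) = √(9.0667) = 3.0111
  s(X_2) = √(4.8) = 2.1909

Step 3 — r_{ij} = s_{ij} / (s_i · s_j):
  r[X_1,X_1] = 1 (diagonal).
  r[X_1,X_2] = -2.6 / (3.0111 · 2.1909) = -2.6 / 6.597 = -0.3941
  r[X_2,X_2] = 1 (diagonal).

R is symmetric with unit diagonal. Assembling:

R = [[1, -0.3941],
 [-0.3941, 1]]
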